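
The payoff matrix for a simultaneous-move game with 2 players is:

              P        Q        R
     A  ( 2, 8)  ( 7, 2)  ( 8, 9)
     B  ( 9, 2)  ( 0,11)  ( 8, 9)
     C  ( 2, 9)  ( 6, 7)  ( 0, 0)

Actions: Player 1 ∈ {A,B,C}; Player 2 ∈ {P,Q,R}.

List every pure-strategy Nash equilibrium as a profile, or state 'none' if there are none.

Nash profiles: (A,R)

(A,P): not NE [P1→B gives 9>2; P2→R gives 9>8]
(A,Q): not NE [P2→R gives 9>2]
(A,R): NE
(B,P): not NE [P2→Q gives 11>2]
(B,Q): not NE [P1→A gives 7>0]
(B,R): not NE [P2→Q gives 11>9]
(C,P): not NE [P1→B gives 9>2]
(C,Q): not NE [P1→A gives 7>6; P2→P gives 9>7]
(C,R): not NE [P1→B gives 8>0; P2→P gives 9>0]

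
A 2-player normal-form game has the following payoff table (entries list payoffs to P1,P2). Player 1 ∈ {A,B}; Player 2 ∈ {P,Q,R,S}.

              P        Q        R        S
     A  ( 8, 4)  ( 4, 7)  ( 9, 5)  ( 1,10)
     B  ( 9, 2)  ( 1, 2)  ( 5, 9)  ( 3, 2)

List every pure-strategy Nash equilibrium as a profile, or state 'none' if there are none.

Equilibria: none

(A,P): not NE [P1→B gives 9>8; P2→S gives 10>4]
(A,Q): not NE [P2→S gives 10>7]
(A,R): not NE [P2→S gives 10>5]
(A,S): not NE [P1→B gives 3>1]
(B,P): not NE [P2→R gives 9>2]
(B,Q): not NE [P1→A gives 4>1; P2→R gives 9>2]
(B,R): not NE [P1→A gives 9>5]
(B,S): not NE [P2→R gives 9>2]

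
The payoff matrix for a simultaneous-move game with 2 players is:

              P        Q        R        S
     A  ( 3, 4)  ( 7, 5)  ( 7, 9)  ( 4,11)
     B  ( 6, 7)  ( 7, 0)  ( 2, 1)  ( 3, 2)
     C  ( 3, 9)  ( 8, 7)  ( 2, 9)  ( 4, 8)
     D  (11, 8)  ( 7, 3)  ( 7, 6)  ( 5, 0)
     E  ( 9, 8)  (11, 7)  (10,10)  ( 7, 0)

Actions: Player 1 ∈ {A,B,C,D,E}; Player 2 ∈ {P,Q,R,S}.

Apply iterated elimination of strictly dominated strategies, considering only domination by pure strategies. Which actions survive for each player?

IESDS → P1:{D,E} P2:{P,R}

P1 drop A (E beats it: P:9>3 Q:11>7 R:10>7 S:7>4)
P1 drop B (E beats it: P:9>6 Q:11>7 R:10>2 S:7>3)
P1 drop C (E beats it: P:9>3 Q:11>8 R:10>2 S:7>4)
P2 drop Q (P beats it: D:8>3 E:8>7)
P2 drop S (P beats it: D:8>0 E:8>0)
P1→{D,E} P2→{P,R}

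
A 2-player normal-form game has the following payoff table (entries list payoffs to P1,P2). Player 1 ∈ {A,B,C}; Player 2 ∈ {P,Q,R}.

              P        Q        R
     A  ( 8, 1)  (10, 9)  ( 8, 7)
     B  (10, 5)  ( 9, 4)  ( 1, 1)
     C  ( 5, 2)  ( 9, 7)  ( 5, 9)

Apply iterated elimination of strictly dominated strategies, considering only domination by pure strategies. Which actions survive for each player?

IESDS → P1:{A,B} P2:{P,Q}

P1 drop C (A beats it: P:8>5 Q:10>9 R:8>5)
P2 drop R (Q beats it: A:9>7 B:4>1)
P1→{A,B} P2→{P,Q}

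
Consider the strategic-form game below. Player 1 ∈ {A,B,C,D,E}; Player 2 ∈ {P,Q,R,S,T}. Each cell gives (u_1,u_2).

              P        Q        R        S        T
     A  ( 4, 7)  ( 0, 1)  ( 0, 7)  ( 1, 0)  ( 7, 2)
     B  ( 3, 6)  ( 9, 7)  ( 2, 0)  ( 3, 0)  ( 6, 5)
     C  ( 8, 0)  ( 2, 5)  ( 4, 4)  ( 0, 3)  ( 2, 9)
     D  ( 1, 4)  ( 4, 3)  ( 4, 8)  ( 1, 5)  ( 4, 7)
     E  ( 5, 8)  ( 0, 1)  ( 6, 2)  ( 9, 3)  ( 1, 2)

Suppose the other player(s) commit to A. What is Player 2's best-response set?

argmax u_2 = {P,R}

u_2(P vs A) = 7
u_2(Q vs A) = 1
u_2(R vs A) = 7
u_2(S vs A) = 0
u_2(T vs A) = 2
max payoff 7 at {P,R}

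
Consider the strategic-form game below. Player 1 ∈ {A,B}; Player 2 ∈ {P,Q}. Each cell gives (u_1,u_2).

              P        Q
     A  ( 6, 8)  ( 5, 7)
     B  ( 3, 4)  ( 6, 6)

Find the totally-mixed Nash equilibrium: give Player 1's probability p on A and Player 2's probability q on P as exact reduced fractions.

P1 indiff ⇒ q·6+(1-q)·5 = q·3+(1-q)·6 ⇒ q(3) = (1-q)(1) ⇒ q = 1/4
P2 indiff ⇒ p·8+(1-p)·4 = p·7+(1-p)·6 ⇒ p(1) = (1-p)(2) ⇒ p = 2/3

p=2/3, q=1/4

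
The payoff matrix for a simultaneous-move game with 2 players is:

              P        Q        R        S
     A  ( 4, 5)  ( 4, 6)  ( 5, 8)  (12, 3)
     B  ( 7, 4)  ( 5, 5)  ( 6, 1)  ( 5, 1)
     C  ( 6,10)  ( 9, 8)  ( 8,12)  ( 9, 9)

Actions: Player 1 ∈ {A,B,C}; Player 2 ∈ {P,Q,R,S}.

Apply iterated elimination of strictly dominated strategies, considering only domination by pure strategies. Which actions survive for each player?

P2 drop S (P beats it: A:5>3 B:4>1 C:10>9)
P1 drop A (B beats it: P:7>4 Q:5>4 R:6>5)
P1→{B,C} P2→{P,Q,R}

Survivors P1:{B,C} P2:{P,Q,R}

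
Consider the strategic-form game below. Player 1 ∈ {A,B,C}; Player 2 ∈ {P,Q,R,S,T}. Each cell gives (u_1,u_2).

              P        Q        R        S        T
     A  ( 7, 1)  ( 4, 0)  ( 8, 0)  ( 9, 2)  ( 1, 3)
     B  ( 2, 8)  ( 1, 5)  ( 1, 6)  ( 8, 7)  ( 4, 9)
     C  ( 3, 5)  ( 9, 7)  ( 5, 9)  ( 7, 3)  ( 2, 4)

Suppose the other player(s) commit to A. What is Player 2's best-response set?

P2 best: {T}

u_2(P vs A) = 1
u_2(Q vs A) = 0
u_2(R vs A) = 0
u_2(S vs A) = 2
u_2(T vs A) = 3
max payoff 3 at {T}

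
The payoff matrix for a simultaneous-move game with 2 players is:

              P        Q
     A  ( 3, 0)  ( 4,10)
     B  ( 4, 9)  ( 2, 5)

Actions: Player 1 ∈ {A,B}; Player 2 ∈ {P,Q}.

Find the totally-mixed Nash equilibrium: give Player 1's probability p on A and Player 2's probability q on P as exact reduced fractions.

P1 indiff ⇒ q·3+(1-q)·4 = q·4+(1-q)·2 ⇒ q(-1) = (1-q)(-2) ⇒ q = 2/3
P2 indiff ⇒ p·0+(1-p)·9 = p·10+(1-p)·5 ⇒ p(-10) = (1-p)(-4) ⇒ p = 2/7

p=2/7, q=2/3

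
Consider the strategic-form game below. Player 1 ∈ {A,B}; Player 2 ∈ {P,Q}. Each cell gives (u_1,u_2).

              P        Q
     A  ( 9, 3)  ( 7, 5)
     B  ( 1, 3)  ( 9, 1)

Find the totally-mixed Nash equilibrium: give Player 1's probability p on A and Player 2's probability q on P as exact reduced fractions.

P1 indiff ⇒ q·9+(1-q)·7 = q·1+(1-q)·9 ⇒ q(8) = (1-q)(2) ⇒ q = 1/5
P2 indiff ⇒ p·3+(1-p)·3 = p·5+(1-p)·1 ⇒ p(-2) = (1-p)(-2) ⇒ p = 1/2

p=1/2, q=1/5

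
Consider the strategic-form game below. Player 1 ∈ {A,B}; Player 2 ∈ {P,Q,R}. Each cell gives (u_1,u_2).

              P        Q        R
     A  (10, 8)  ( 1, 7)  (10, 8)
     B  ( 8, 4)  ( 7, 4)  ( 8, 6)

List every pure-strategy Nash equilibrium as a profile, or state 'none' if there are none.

(A,P): NE
(A,Q): not NE [P1→B gives 7>1; P2→R gives 8>7]
(A,R): NE
(B,P): not NE [P1→A gives 10>8; P2→R gives 6>4]
(B,Q): not NE [P2→R gives 6>4]
(B,R): not NE [P1→A gives 10>8]

PSNE = {(A,P), (A,R)}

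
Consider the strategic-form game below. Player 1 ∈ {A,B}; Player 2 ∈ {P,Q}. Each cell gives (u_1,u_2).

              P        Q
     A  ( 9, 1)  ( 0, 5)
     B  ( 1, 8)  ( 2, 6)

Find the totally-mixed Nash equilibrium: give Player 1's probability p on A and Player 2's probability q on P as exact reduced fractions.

(p,q) = (1/3, 1/5)

P1 indiff ⇒ q·9+(1-q)·0 = q·1+(1-q)·2 ⇒ q(8) = (1-q)(2) ⇒ q = 1/5
P2 indiff ⇒ p·1+(1-p)·8 = p·5+(1-p)·6 ⇒ p(-4) = (1-p)(-2) ⇒ p = 1/3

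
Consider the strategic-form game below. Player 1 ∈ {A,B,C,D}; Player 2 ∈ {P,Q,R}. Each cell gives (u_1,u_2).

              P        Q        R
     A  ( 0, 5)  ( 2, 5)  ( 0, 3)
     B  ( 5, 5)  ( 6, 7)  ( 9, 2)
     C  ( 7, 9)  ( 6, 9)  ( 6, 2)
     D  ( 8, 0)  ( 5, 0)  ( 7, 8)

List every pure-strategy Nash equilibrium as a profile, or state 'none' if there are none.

(A,P): not NE [P1→D gives 8>0]
(A,Q): not NE [P1→C gives 6>2]
(A,R): not NE [P1→B gives 9>0; P2→Q gives 5>3]
(B,P): not NE [P1→D gives 8>5; P2→Q gives 7>5]
(B,Q): NE
(B,R): not NE [P2→Q gives 7>2]
(C,P): not NE [P1→D gives 8>7]
(C,Q): NE
(C,R): not NE [P1→B gives 9>6; P2→Q gives 9>2]
(D,P): not NE [P2→R gives 8>0]
(D,Q): not NE [P1→C gives 6>5; P2→R gives 8>0]
(D,R): not NE [P1→B gives 9>7]

Nash profiles: (B,Q), (C,Q)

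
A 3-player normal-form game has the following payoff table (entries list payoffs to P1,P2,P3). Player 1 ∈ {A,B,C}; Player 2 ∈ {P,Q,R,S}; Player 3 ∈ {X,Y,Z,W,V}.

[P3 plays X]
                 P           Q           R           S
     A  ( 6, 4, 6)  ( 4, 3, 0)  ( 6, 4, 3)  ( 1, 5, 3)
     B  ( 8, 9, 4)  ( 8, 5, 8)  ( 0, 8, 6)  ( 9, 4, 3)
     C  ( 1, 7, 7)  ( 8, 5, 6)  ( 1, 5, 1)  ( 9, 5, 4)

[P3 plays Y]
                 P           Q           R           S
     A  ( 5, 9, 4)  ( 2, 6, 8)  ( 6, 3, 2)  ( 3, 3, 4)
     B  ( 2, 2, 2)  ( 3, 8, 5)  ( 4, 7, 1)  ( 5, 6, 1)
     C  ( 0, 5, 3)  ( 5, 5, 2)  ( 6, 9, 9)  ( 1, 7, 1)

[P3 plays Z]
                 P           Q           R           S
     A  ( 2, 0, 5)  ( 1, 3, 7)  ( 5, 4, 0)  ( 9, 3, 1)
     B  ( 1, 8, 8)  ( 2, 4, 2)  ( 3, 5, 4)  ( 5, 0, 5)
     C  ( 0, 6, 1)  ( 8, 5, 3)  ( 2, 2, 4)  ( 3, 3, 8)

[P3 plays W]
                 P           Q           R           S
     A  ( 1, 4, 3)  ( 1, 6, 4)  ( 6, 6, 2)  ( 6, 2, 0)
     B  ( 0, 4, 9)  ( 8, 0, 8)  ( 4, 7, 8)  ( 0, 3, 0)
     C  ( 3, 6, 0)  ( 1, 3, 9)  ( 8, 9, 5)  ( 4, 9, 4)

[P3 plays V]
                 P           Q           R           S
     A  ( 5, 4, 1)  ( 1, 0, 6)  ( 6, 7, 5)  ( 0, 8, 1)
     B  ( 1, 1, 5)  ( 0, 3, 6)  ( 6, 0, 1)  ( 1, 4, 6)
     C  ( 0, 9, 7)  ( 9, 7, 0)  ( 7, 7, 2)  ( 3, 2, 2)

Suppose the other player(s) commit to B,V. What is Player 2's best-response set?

argmax u_2 = {S}

u_2(P vs B,V) = 1
u_2(Q vs B,V) = 3
u_2(R vs B,V) = 0
u_2(S vs B,V) = 4
max payoff 4 at {S}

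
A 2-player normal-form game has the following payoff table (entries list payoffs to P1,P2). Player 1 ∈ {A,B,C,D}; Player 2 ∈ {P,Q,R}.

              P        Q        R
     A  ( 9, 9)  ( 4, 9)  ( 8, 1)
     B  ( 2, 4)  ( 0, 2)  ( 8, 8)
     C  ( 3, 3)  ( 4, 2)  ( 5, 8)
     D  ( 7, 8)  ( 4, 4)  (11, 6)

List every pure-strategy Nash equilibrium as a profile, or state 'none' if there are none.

Nash profiles: (A,P), (A,Q)

(A,P): NE
(A,Q): NE
(A,R): not NE [P1→D gives 11>8; P2→Q gives 9>1]
(B,P): not NE [P1→A gives 9>2; P2→R gives 8>4]
(B,Q): not NE [P1→D gives 4>0; P2→R gives 8>2]
(B,R): not NE [P1→D gives 11>8]
(C,P): not NE [P1→A gives 9>3; P2→R gives 8>3]
(C,Q): not NE [P2→R gives 8>2]
(C,R): not NE [P1→D gives 11>5]
(D,P): not NE [P1→A gives 9>7]
(D,Q): not NE [P2→P gives 8>4]
(D,R): not NE [P2→P gives 8>6]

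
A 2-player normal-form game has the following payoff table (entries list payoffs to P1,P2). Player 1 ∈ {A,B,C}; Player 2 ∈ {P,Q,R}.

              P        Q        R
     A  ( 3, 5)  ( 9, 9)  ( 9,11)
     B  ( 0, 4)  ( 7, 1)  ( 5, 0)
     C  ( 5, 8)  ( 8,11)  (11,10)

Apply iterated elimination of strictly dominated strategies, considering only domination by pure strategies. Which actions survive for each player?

P1 drop B (A beats it: P:3>0 Q:9>7 R:9>5)
P2 drop P (Q beats it: A:9>5 C:11>8)
P1→{A,C} P2→{Q,R}

Remaining: P1:{A,C} P2:{Q,R}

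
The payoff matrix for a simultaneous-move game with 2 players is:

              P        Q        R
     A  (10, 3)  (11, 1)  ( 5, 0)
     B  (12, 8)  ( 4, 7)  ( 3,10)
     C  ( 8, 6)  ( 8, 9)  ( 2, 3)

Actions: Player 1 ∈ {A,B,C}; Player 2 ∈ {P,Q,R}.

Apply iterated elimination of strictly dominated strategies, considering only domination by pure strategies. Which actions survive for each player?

Remaining: P1:{A,B} P2:{P,R}

P1 drop C (A beats it: P:10>8 Q:11>8 R:5>2)
P2 drop Q (P beats it: A:3>1 B:8>7)
P1→{A,B} P2→{P,R}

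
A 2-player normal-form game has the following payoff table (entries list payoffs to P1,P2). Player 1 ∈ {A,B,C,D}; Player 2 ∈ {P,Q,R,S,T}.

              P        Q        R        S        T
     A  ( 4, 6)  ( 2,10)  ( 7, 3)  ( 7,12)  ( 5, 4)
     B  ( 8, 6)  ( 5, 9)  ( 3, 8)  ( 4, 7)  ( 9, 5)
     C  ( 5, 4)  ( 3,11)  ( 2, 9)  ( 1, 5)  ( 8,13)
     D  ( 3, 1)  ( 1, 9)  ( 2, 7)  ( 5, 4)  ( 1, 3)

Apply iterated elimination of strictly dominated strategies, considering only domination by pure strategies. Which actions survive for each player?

P1 drop C (B beats it: P:8>5 Q:5>3 R:3>2 S:4>1 T:9>8)
P1 drop D (A beats it: P:4>3 Q:2>1 R:7>2 S:7>5 T:5>1)
P2 drop P (Q beats it: A:10>6 B:9>6)
P2 drop R (Q beats it: A:10>3 B:9>8)
P2 drop T (Q beats it: A:10>4 B:9>5)
P1→{A,B} P2→{Q,S}

Survivors P1:{A,B} P2:{Q,S}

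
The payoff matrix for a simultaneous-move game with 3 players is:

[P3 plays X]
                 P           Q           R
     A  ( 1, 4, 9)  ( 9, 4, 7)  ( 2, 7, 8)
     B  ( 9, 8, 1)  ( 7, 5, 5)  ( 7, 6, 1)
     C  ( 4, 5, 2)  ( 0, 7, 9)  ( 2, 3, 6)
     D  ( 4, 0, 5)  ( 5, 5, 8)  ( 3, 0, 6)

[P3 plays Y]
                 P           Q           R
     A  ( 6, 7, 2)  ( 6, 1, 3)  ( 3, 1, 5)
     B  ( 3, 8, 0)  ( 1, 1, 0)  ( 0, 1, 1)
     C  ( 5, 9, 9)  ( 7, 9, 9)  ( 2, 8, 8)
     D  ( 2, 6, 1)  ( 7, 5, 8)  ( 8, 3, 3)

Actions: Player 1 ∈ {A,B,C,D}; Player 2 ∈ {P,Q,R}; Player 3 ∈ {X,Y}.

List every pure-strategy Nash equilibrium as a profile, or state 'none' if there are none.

(A,P,X): not NE [P1→B gives 9>1; P2→R gives 7>4]
(A,P,Y): not NE [P3→X gives 9>2]
(A,Q,X): not NE [P2→R gives 7>4]
(A,Q,Y): not NE [P1→D gives 7>6; P2→P gives 7>1; P3→X gives 7>3]
(A,R,X): not NE [P1→B gives 7>2]
(A,R,Y): not NE [P1→D gives 8>3; P2→P gives 7>1; P3→X gives 8>5]
(B,P,X): NE
(B,P,Y): not NE [P1→A gives 6>3; P3→X gives 1>0]
(B,Q,X): not NE [P1→A gives 9>7; P2→P gives 8>5]
(B,Q,Y): not NE [P1→D gives 7>1; P2→P gives 8>1; P3→X gives 5>0]
(B,R,X): not NE [P2→P gives 8>6]
(B,R,Y): not NE [P1→D gives 8>0; P2→P gives 8>1]
(C,P,X): not NE [P1→B gives 9>4; P2→Q gives 7>5; P3→Y gives 9>2]
(C,P,Y): not NE [P1→A gives 6>5]
(C,Q,X): not NE [P1→A gives 9>0]
(C,Q,Y): NE
(C,R,X): not NE [P1→B gives 7>2; P2→Q gives 7>3; P3→Y gives 8>6]
(C,R,Y): not NE [P1→D gives 8>2; P2→Q gives 9>8]
(D,P,X): not NE [P1→B gives 9>4; P2→Q gives 5>0]
(D,P,Y): not NE [P1→A gives 6>2; P3→X gives 5>1]
(D,Q,X): not NE [P1→A gives 9>5]
(D,Q,Y): not NE [P2→P gives 6>5]
(D,R,X): not NE [P1→B gives 7>3; P2→Q gives 5>0]
(D,R,Y): not NE [P2→P gives 6>3; P3→X gives 6>3]

NE set: (B,P,X), (C,Q,Y)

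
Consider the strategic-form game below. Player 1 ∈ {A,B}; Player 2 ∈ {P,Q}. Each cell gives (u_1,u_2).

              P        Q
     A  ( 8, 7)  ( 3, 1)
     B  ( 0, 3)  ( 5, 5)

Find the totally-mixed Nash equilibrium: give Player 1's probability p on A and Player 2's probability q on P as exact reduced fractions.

P1 indiff ⇒ q·8+(1-q)·3 = q·0+(1-q)·5 ⇒ q(8) = (1-q)(2) ⇒ q = 1/5
P2 indiff ⇒ p·7+(1-p)·3 = p·1+(1-p)·5 ⇒ p(6) = (1-p)(2) ⇒ p = 1/4

p=1/4, q=1/5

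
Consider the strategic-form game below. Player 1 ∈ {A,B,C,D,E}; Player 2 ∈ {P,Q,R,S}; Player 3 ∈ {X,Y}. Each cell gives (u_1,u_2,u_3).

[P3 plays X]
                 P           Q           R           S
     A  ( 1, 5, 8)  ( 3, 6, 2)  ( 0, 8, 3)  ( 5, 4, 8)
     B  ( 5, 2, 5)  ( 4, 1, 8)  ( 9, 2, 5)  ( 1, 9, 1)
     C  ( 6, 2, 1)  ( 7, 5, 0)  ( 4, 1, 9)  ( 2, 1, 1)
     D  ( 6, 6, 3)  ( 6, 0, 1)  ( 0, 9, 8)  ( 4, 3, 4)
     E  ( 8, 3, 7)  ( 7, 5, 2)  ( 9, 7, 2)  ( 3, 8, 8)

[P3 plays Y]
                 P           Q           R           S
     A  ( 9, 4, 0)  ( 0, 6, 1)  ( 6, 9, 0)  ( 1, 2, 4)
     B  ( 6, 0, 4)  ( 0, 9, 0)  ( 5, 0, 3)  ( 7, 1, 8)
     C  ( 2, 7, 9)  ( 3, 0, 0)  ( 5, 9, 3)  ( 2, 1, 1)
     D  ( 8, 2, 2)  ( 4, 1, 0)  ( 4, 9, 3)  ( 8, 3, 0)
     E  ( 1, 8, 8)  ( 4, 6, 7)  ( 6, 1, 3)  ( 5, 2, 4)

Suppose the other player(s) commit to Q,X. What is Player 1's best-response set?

u_1(A vs Q,X) = 3
u_1(B vs Q,X) = 4
u_1(C vs Q,X) = 7
u_1(D vs Q,X) = 6
u_1(E vs Q,X) = 7
max payoff 7 at {C,E}

P1 best: {C,E}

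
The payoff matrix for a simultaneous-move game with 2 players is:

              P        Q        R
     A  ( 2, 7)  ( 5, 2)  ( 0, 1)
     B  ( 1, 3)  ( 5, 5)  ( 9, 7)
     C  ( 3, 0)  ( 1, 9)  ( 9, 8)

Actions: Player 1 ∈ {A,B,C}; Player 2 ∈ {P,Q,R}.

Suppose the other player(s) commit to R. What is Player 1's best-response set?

argmax u_1 = {B,C}

u_1(A vs R) = 0
u_1(B vs R) = 9
u_1(C vs R) = 9
max payoff 9 at {B,C}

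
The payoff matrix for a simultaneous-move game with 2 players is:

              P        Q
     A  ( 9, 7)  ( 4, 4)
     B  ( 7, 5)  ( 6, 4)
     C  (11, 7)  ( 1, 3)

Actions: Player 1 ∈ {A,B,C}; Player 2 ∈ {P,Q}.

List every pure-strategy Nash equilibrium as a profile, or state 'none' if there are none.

(A,P): not NE [P1→C gives 11>9]
(A,Q): not NE [P1→B gives 6>4; P2→P gives 7>4]
(B,P): not NE [P1→C gives 11>7]
(B,Q): not NE [P2→P gives 5>4]
(C,P): NE
(C,Q): not NE [P1→B gives 6>1; P2→P gives 7>3]

Nash profiles: (C,P)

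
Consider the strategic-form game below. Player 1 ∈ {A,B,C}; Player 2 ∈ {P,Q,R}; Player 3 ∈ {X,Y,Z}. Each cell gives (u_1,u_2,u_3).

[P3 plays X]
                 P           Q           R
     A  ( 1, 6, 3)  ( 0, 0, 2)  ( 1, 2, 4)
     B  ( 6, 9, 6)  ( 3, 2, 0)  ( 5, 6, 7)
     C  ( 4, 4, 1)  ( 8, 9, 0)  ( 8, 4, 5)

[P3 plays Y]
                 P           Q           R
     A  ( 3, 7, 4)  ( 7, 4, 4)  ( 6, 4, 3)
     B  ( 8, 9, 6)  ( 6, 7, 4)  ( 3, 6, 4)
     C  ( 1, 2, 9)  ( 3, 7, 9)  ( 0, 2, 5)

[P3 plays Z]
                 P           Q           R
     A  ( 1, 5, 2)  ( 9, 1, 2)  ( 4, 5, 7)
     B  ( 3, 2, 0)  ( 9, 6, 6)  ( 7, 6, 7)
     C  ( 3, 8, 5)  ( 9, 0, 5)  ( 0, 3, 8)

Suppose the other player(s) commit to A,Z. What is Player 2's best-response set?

P2 best: {P,R}

u_2(P vs A,Z) = 5
u_2(Q vs A,Z) = 1
u_2(R vs A,Z) = 5
max payoff 5 at {P,R}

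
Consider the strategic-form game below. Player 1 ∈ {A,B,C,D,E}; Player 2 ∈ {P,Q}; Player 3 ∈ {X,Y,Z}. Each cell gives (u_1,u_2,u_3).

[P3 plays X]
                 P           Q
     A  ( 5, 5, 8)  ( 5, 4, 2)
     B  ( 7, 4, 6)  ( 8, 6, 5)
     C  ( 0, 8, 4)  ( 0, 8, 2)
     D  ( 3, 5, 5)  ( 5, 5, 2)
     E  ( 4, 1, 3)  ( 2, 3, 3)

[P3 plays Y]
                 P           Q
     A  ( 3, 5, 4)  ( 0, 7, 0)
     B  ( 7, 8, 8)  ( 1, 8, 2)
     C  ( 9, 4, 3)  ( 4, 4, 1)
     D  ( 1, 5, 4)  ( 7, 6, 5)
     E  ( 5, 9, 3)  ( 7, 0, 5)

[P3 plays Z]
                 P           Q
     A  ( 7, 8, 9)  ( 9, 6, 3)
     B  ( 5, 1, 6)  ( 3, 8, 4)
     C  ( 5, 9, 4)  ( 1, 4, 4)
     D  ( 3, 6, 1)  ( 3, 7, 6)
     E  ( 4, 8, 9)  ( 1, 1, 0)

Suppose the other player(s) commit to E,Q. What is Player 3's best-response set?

argmax u_3 = {Y}

u_3(X vs E,Q) = 3
u_3(Y vs E,Q) = 5
u_3(Z vs E,Q) = 0
max payoff 5 at {Y}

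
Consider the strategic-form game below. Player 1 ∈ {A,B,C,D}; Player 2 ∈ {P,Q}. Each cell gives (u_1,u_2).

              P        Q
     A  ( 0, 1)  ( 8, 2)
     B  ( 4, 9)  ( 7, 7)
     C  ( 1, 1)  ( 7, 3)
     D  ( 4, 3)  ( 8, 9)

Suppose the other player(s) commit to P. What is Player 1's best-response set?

BR_1 = {B,D}

u_1(A vs P) = 0
u_1(B vs P) = 4
u_1(C vs P) = 1
u_1(D vs P) = 4
max payoff 4 at {B,D}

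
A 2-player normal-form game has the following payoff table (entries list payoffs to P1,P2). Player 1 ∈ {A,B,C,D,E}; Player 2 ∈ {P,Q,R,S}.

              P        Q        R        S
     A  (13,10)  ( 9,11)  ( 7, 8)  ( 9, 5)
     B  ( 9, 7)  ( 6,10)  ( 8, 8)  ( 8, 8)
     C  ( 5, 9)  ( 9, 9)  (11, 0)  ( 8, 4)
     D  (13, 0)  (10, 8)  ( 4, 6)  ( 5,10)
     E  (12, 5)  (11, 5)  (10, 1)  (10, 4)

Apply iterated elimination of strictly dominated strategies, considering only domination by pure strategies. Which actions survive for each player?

P1 drop B (E beats it: P:12>9 Q:11>6 R:10>8 S:10>8)
P2 drop R (Q beats it: A:11>8 C:9>0 D:8>6 E:5>1)
P1 drop C (E beats it: P:12>5 Q:11>9 S:10>8)
P1→{A,D,E} P2→{P,Q,S}

IESDS → P1:{A,D,E} P2:{P,Q,S}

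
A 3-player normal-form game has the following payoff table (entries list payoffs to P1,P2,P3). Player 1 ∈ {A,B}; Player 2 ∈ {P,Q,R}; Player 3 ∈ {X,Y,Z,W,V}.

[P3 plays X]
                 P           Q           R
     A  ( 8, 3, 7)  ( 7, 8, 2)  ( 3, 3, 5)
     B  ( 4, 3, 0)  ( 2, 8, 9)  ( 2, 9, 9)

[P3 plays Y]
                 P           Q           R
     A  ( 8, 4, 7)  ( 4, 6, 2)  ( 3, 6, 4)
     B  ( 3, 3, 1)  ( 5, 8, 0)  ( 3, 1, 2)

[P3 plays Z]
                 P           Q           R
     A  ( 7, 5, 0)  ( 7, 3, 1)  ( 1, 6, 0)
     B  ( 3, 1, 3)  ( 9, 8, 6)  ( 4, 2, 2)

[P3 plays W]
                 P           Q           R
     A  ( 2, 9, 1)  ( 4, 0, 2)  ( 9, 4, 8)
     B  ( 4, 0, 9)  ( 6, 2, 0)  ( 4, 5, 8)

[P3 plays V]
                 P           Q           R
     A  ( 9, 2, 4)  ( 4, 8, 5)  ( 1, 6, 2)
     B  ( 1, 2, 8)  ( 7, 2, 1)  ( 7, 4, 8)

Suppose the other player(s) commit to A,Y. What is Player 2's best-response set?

u_2(P vs A,Y) = 4
u_2(Q vs A,Y) = 6
u_2(R vs A,Y) = 6
max payoff 6 at {Q,R}

argmax u_2 = {Q,R}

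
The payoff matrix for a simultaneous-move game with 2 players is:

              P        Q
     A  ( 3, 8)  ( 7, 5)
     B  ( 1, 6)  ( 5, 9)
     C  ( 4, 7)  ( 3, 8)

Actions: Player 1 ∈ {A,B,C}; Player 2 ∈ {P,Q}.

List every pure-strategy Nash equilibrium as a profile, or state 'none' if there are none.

(A,P): not NE [P1→C gives 4>3]
(A,Q): not NE [P2→P gives 8>5]
(B,P): not NE [P1→C gives 4>1; P2→Q gives 9>6]
(B,Q): not NE [P1→A gives 7>5]
(C,P): not NE [P2→Q gives 8>7]
(C,Q): not NE [P1→A gives 7>3]

No pure NE.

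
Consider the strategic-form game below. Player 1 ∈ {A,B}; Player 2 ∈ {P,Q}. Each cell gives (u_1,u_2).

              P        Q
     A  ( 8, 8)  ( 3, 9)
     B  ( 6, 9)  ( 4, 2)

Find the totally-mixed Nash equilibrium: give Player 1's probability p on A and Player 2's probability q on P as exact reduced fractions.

P1 indiff ⇒ q·8+(1-q)·3 = q·6+(1-q)·4 ⇒ q(2) = (1-q)(1) ⇒ q = 1/3
P2 indiff ⇒ p·8+(1-p)·9 = p·9+(1-p)·2 ⇒ p(-1) = (1-p)(-7) ⇒ p = 7/8

P1 mixes 7/8 on A; P2 mixes 1/3 on P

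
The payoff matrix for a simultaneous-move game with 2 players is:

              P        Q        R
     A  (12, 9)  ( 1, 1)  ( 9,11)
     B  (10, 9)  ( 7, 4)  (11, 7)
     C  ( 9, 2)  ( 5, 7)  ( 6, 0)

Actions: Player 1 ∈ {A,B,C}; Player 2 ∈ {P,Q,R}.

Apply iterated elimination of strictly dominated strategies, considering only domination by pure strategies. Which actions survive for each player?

P1 drop C (B beats it: P:10>9 Q:7>5 R:11>6)
P2 drop Q (P beats it: A:9>1 B:9>4)
P1→{A,B} P2→{P,R}

Remaining: P1:{A,B} P2:{P,R}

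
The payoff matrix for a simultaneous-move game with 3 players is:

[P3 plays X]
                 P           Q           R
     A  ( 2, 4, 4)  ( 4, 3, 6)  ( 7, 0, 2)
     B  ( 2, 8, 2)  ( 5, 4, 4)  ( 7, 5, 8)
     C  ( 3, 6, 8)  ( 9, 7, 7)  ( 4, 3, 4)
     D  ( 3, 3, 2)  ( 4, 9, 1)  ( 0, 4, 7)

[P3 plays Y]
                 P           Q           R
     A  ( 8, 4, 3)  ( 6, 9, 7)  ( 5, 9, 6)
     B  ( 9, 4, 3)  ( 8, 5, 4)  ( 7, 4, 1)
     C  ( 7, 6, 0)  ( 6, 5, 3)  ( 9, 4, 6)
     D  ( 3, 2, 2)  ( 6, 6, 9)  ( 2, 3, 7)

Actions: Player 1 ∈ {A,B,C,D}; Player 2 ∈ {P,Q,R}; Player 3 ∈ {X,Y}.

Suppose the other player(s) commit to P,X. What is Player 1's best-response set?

P1 best: {C,D}

u_1(A vs P,X) = 2
u_1(B vs P,X) = 2
u_1(C vs P,X) = 3
u_1(D vs P,X) = 3
max payoff 3 at {C,D}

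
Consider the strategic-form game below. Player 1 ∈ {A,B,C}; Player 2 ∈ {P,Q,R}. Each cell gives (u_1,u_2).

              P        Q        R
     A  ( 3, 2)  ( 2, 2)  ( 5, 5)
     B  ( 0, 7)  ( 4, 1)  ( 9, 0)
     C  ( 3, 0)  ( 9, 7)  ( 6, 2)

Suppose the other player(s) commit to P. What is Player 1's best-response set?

P1 best: {A,C}

u_1(A vs P) = 3
u_1(B vs P) = 0
u_1(C vs P) = 3
max payoff 3 at {A,C}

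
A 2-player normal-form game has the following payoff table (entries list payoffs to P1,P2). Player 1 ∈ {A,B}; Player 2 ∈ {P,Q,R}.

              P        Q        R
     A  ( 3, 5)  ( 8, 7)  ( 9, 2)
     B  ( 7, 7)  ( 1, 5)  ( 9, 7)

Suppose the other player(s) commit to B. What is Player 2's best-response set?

u_2(P vs B) = 7
u_2(Q vs B) = 5
u_2(R vs B) = 7
max payoff 7 at {P,R}

P2 best: {P,R}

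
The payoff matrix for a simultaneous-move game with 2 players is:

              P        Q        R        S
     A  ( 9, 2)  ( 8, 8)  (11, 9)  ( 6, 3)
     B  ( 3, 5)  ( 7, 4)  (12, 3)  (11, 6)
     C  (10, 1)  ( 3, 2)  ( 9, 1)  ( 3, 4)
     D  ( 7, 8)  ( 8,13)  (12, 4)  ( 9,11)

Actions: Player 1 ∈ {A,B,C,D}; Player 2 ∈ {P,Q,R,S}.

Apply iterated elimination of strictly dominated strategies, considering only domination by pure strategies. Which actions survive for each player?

IESDS → P1:{A,B,D} P2:{Q,R,S}

P2 drop P (S beats it: A:3>2 B:6>5 C:4>1 D:11>8)
P1 drop C (A beats it: Q:8>3 R:11>9 S:6>3)
P1→{A,B,D} P2→{Q,R,S}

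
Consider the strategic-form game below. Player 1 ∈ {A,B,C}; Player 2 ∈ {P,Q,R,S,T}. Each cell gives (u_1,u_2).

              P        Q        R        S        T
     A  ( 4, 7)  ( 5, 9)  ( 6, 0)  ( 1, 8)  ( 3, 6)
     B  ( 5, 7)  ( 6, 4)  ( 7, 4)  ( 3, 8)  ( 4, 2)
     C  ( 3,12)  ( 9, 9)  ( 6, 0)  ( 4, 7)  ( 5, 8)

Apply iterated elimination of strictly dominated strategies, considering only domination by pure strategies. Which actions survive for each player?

IESDS → P1:{B,C} P2:{P,S}

P1 drop A (B beats it: P:5>4 Q:6>5 R:7>6 S:3>1 T:4>3)
P2 drop Q (P beats it: B:7>4 C:12>9)
P2 drop R (P beats it: B:7>4 C:12>0)
P2 drop T (P beats it: B:7>2 C:12>8)
P1→{B,C} P2→{P,S}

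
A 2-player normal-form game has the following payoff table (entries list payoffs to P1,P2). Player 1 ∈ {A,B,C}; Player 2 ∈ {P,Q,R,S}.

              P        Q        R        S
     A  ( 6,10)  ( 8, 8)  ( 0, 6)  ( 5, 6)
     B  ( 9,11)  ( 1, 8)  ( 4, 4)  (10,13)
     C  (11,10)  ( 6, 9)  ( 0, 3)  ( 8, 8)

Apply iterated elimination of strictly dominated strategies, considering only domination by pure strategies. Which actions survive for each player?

P2 drop Q (P beats it: A:10>8 B:11>8 C:10>9)
P1 drop A (B beats it: P:9>6 R:4>0 S:10>5)
P2 drop R (P beats it: B:11>4 C:10>3)
P1→{B,C} P2→{P,S}

Remaining: P1:{B,C} P2:{P,S}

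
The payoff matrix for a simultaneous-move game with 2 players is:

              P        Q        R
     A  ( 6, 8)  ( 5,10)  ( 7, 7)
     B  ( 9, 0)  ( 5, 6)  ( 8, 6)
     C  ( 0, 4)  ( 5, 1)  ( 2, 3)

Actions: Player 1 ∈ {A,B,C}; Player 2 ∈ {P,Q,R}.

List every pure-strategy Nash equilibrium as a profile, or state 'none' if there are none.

(A,P): not NE [P1→B gives 9>6; P2→Q gives 10>8]
(A,Q): NE
(A,R): not NE [P1→B gives 8>7; P2→Q gives 10>7]
(B,P): not NE [P2→R gives 6>0]
(B,Q): NE
(B,R): NE
(C,P): not NE [P1→B gives 9>0]
(C,Q): not NE [P2→P gives 4>1]
(C,R): not NE [P1→B gives 8>2; P2→P gives 4>3]

NE set: (A,Q), (B,Q), (B,R)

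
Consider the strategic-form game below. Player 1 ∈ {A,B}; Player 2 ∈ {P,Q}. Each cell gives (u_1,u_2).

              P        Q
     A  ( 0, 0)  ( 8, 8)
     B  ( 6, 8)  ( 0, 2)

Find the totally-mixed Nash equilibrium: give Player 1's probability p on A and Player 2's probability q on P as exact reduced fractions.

P1 mixes 3/7 on A; P2 mixes 4/7 on P

P1 indiff ⇒ q·0+(1-q)·8 = q·6+(1-q)·0 ⇒ q(-6) = (1-q)(-8) ⇒ q = 4/7
P2 indiff ⇒ p·0+(1-p)·8 = p·8+(1-p)·2 ⇒ p(-8) = (1-p)(-6) ⇒ p = 3/7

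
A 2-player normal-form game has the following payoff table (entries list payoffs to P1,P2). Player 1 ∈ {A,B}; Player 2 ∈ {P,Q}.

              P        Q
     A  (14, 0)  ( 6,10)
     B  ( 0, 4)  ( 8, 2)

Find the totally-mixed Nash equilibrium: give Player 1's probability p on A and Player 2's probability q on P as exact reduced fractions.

P1 mixes 1/6 on A; P2 mixes 1/8 on P

P1 indiff ⇒ q·14+(1-q)·6 = q·0+(1-q)·8 ⇒ q(14) = (1-q)(2) ⇒ q = 1/8
P2 indiff ⇒ p·0+(1-p)·4 = p·10+(1-p)·2 ⇒ p(-10) = (1-p)(-2) ⇒ p = 1/6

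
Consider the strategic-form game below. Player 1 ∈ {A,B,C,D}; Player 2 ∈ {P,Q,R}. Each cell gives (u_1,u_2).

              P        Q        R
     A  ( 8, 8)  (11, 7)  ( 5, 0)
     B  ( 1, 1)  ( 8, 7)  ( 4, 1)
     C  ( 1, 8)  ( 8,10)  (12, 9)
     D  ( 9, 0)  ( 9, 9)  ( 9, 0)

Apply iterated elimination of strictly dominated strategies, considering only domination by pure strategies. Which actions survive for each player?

IESDS → P1:{A,D} P2:{P,Q}

P1 drop B (A beats it: P:8>1 Q:11>8 R:5>4)
P2 drop R (Q beats it: A:7>0 C:10>9 D:9>0)
P1 drop C (A beats it: P:8>1 Q:11>8)
P1→{A,D} P2→{P,Q}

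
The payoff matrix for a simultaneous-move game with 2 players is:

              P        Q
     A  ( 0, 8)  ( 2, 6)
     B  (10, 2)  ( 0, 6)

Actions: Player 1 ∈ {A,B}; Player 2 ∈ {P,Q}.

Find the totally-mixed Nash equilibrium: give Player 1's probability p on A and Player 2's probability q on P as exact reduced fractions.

P1 indiff ⇒ q·0+(1-q)·2 = q·10+(1-q)·0 ⇒ q(-10) = (1-q)(-2) ⇒ q = 1/6
P2 indiff ⇒ p·8+(1-p)·2 = p·6+(1-p)·6 ⇒ p(2) = (1-p)(4) ⇒ p = 2/3

p=2/3, q=1/6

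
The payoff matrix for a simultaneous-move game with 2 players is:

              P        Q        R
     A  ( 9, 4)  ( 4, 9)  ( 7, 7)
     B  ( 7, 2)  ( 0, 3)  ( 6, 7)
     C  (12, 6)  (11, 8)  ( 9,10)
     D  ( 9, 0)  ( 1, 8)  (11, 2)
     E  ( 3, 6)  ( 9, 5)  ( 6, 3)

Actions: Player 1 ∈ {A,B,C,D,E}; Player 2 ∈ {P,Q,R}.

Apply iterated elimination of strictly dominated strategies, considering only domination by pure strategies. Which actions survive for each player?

P1 drop A (C beats it: P:12>9 Q:11>4 R:9>7)
P1 drop B (C beats it: P:12>7 Q:11>0 R:9>6)
P1 drop E (C beats it: P:12>3 Q:11>9 R:9>6)
P2 drop P (Q beats it: C:8>6 D:8>0)
P1→{C,D} P2→{Q,R}

IESDS → P1:{C,D} P2:{Q,R}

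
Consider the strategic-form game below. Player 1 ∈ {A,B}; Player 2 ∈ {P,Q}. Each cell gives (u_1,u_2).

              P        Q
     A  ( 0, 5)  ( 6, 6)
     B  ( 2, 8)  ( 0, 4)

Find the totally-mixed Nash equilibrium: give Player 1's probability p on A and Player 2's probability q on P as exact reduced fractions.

P1 mixes 4/5 on A; P2 mixes 3/4 on P

P1 indiff ⇒ q·0+(1-q)·6 = q·2+(1-q)·0 ⇒ q(-2) = (1-q)(-6) ⇒ q = 3/4
P2 indiff ⇒ p·5+(1-p)·8 = p·6+(1-p)·4 ⇒ p(-1) = (1-p)(-4) ⇒ p = 4/5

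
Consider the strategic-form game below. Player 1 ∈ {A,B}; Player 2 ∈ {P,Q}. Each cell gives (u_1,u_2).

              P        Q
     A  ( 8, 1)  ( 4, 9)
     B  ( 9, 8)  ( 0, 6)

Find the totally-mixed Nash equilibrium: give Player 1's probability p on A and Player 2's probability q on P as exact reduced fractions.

P1 indiff ⇒ q·8+(1-q)·4 = q·9+(1-q)·0 ⇒ q(-1) = (1-q)(-4) ⇒ q = 4/5
P2 indiff ⇒ p·1+(1-p)·8 = p·9+(1-p)·6 ⇒ p(-8) = (1-p)(-2) ⇒ p = 1/5

(p,q) = (1/5, 4/5)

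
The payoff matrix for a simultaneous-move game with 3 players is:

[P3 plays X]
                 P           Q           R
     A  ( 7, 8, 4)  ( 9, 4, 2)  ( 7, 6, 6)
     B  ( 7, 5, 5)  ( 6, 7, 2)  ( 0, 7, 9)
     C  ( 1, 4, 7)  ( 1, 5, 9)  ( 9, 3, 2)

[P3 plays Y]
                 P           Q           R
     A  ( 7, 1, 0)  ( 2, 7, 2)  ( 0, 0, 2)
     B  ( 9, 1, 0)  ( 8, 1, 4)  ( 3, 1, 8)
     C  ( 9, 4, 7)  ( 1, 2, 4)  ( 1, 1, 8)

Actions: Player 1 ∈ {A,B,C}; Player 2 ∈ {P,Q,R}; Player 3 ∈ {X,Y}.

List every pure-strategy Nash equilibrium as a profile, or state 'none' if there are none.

NE set: (A,P,X), (B,Q,Y), (C,P,Y)

(A,P,X): NE
(A,P,Y): not NE [P1→C gives 9>7; P2→Q gives 7>1; P3→X gives 4>0]
(A,Q,X): not NE [P2→P gives 8>4]
(A,Q,Y): not NE [P1→B gives 8>2]
(A,R,X): not NE [P1→C gives 9>7; P2→P gives 8>6]
(A,R,Y): not NE [P1→B gives 3>0; P2→Q gives 7>0; P3→X gives 6>2]
(B,P,X): not NE [P2→R gives 7>5]
(B,P,Y): not NE [P3→X gives 5>0]
(B,Q,X): not NE [P1→A gives 9>6; P3→Y gives 4>2]
(B,Q,Y): NE
(B,R,X): not NE [P1→C gives 9>0]
(B,R,Y): not NE [P3→X gives 9>8]
(C,P,X): not NE [P1→B gives 7>1; P2→Q gives 5>4]
(C,P,Y): NE
(C,Q,X): not NE [P1→A gives 9>1]
(C,Q,Y): not NE [P1→B gives 8>1; P2→P gives 4>2; P3→X gives 9>4]
(C,R,X): not NE [P2→Q gives 5>3; P3→Y gives 8>2]
(C,R,Y): not NE [P1→B gives 3>1; P2→P gives 4>1]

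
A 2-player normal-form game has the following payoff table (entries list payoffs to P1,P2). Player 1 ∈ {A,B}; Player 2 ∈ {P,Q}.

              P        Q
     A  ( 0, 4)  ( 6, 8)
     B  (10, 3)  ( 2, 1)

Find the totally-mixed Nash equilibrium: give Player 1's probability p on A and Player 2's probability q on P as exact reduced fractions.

P1 indiff ⇒ q·0+(1-q)·6 = q·10+(1-q)·2 ⇒ q(-10) = (1-q)(-4) ⇒ q = 2/7
P2 indiff ⇒ p·4+(1-p)·3 = p·8+(1-p)·1 ⇒ p(-4) = (1-p)(-2) ⇒ p = 1/3

P1 mixes 1/3 on A; P2 mixes 2/7 on P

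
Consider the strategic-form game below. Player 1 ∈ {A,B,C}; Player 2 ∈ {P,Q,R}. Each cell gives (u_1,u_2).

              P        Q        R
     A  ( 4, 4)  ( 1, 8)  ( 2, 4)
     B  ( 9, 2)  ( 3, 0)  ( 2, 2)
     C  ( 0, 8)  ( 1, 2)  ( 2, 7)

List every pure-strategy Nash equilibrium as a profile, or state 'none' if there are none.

Nash profiles: (B,P), (B,R)

(A,P): not NE [P1→B gives 9>4; P2→Q gives 8>4]
(A,Q): not NE [P1→B gives 3>1]
(A,R): not NE [P2→Q gives 8>4]
(B,P): NE
(B,Q): not NE [P2→R gives 2>0]
(B,R): NE
(C,P): not NE [P1→B gives 9>0]
(C,Q): not NE [P1→B gives 3>1; P2→P gives 8>2]
(C,R): not NE [P2→P gives 8>7]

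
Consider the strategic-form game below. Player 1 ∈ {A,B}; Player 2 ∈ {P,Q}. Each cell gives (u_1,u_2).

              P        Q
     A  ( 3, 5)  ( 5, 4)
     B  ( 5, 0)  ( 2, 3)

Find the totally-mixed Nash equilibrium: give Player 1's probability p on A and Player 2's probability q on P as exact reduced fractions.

p=3/4, q=3/5

P1 indiff ⇒ q·3+(1-q)·5 = q·5+(1-q)·2 ⇒ q(-2) = (1-q)(-3) ⇒ q = 3/5
P2 indiff ⇒ p·5+(1-p)·0 = p·4+(1-p)·3 ⇒ p(1) = (1-p)(3) ⇒ p = 3/4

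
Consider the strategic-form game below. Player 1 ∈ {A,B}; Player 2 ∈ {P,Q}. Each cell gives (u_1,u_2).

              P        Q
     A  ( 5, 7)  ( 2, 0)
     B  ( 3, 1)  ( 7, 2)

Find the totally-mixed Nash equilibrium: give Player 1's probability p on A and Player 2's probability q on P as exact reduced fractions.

p=1/8, q=5/7

P1 indiff ⇒ q·5+(1-q)·2 = q·3+(1-q)·7 ⇒ q(2) = (1-q)(5) ⇒ q = 5/7
P2 indiff ⇒ p·7+(1-p)·1 = p·0+(1-p)·2 ⇒ p(7) = (1-p)(1) ⇒ p = 1/8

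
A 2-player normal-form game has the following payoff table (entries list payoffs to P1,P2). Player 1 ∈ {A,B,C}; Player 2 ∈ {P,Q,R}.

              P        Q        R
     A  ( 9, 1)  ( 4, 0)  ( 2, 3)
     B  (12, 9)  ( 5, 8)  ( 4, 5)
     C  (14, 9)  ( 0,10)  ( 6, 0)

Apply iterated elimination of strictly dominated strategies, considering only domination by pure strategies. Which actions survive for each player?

Survivors P1:{B,C} P2:{P,Q}

P1 drop A (B beats it: P:12>9 Q:5>4 R:4>2)
P2 drop R (P beats it: B:9>5 C:9>0)
P1→{B,C} P2→{P,Q}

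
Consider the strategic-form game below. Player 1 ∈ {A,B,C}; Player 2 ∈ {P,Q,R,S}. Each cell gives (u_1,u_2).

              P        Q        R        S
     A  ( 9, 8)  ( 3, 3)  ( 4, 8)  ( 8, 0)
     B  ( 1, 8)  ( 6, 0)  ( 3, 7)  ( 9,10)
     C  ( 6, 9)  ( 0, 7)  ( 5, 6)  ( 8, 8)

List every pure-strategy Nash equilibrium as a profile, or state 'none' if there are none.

NE set: (A,P), (B,S)

(A,P): NE
(A,Q): not NE [P1→B gives 6>3; P2→R gives 8>3]
(A,R): not NE [P1→C gives 5>4]
(A,S): not NE [P1→B gives 9>8; P2→R gives 8>0]
(B,P): not NE [P1→A gives 9>1; P2→S gives 10>8]
(B,Q): not NE [P2→S gives 10>0]
(B,R): not NE [P1→C gives 5>3; P2→S gives 10>7]
(B,S): NE
(C,P): not NE [P1→A gives 9>6]
(C,Q): not NE [P1→B gives 6>0; P2→P gives 9>7]
(C,R): not NE [P2→P gives 9>6]
(C,S): not NE [P1→B gives 9>8; P2→P gives 9>8]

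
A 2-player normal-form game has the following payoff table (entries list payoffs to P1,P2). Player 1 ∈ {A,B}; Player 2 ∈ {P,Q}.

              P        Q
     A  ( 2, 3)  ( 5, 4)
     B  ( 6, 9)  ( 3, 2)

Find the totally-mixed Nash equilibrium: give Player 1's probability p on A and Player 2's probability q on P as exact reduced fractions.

P1 indiff ⇒ q·2+(1-q)·5 = q·6+(1-q)·3 ⇒ q(-4) = (1-q)(-2) ⇒ q = 1/3
P2 indiff ⇒ p·3+(1-p)·9 = p·4+(1-p)·2 ⇒ p(-1) = (1-p)(-7) ⇒ p = 7/8

P1 mixes 7/8 on A; P2 mixes 1/3 on P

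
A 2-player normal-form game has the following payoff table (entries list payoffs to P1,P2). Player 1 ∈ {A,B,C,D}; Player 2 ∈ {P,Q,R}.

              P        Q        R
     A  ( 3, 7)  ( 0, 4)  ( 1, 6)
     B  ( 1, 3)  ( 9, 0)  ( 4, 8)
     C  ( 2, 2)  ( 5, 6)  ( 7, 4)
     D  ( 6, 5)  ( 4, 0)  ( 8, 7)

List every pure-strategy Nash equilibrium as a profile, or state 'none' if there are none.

(A,P): not NE [P1→D gives 6>3]
(A,Q): not NE [P1→B gives 9>0; P2→P gives 7>4]
(A,R): not NE [P1→D gives 8>1; P2→P gives 7>6]
(B,P): not NE [P1→D gives 6>1; P2→R gives 8>3]
(B,Q): not NE [P2→R gives 8>0]
(B,R): not NE [P1→D gives 8>4]
(C,P): not NE [P1→D gives 6>2; P2→Q gives 6>2]
(C,Q): not NE [P1→B gives 9>5]
(C,R): not NE [P1→D gives 8>7; P2→Q gives 6>4]
(D,P): not NE [P2→R gives 7>5]
(D,Q): not NE [P1→B gives 9>4; P2→R gives 7>0]
(D,R): NE

PSNE = {(D,R)}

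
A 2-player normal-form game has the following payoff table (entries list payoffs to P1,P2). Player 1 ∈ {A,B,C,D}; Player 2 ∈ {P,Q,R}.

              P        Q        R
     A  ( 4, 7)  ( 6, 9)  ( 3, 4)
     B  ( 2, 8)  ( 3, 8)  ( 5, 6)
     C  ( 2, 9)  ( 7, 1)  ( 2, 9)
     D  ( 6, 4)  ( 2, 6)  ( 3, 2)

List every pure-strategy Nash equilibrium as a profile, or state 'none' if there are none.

PSNE: ∅

(A,P): not NE [P1→D gives 6>4; P2→Q gives 9>7]
(A,Q): not NE [P1→C gives 7>6]
(A,R): not NE [P1→B gives 5>3; P2→Q gives 9>4]
(B,P): not NE [P1→D gives 6>2]
(B,Q): not NE [P1→C gives 7>3]
(B,R): not NE [P2→Q gives 8>6]
(C,P): not NE [P1→D gives 6>2]
(C,Q): not NE [P2→R gives 9>1]
(C,R): not NE [P1→B gives 5>2]
(D,P): not NE [P2→Q gives 6>4]
(D,Q): not NE [P1→C gives 7>2]
(D,R): not NE [P1→B gives 5>3; P2→Q gives 6>2]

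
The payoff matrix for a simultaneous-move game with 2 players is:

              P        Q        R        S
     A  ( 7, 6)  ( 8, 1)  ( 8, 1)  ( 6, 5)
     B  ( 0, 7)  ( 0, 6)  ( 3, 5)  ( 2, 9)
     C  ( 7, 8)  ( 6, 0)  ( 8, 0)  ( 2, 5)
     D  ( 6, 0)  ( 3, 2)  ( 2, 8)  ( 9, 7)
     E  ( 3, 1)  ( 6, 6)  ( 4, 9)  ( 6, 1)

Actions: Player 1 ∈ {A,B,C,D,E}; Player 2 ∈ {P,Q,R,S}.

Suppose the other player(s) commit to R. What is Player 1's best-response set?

P1 best: {A,C}

u_1(A vs R) = 8
u_1(B vs R) = 3
u_1(C vs R) = 8
u_1(D vs R) = 2
u_1(E vs R) = 4
max payoff 8 at {A,C}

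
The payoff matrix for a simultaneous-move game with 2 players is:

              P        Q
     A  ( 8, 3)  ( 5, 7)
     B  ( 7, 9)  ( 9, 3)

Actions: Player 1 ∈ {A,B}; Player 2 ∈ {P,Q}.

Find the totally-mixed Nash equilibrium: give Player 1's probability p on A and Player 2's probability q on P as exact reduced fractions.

p=3/5, q=4/5

P1 indiff ⇒ q·8+(1-q)·5 = q·7+(1-q)·9 ⇒ q(1) = (1-q)(4) ⇒ q = 4/5
P2 indiff ⇒ p·3+(1-p)·9 = p·7+(1-p)·3 ⇒ p(-4) = (1-p)(-6) ⇒ p = 3/5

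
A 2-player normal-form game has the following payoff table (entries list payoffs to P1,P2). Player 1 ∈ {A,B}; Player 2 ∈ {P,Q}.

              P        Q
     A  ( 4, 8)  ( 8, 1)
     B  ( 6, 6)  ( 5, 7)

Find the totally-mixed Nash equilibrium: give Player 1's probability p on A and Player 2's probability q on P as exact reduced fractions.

p=1/8, q=3/5

P1 indiff ⇒ q·4+(1-q)·8 = q·6+(1-q)·5 ⇒ q(-2) = (1-q)(-3) ⇒ q = 3/5
P2 indiff ⇒ p·8+(1-p)·6 = p·1+(1-p)·7 ⇒ p(7) = (1-p)(1) ⇒ p = 1/8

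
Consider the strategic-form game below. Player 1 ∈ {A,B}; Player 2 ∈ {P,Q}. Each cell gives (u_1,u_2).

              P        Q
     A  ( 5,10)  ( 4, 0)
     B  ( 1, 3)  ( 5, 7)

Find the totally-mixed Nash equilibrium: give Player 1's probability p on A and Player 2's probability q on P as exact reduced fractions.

P1 indiff ⇒ q·5+(1-q)·4 = q·1+(1-q)·5 ⇒ q(4) = (1-q)(1) ⇒ q = 1/5
P2 indiff ⇒ p·10+(1-p)·3 = p·0+(1-p)·7 ⇒ p(10) = (1-p)(4) ⇒ p = 2/7

p=2/7, q=1/5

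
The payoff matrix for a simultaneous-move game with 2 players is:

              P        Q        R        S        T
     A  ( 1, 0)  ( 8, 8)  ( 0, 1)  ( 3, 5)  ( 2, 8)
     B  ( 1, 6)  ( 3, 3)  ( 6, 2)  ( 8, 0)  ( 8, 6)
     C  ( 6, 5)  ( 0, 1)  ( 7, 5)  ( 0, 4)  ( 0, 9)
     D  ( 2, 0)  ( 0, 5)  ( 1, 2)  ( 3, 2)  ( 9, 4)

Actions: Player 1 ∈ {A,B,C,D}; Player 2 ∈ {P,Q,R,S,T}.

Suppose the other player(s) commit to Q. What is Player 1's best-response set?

argmax u_1 = {A}

u_1(A vs Q) = 8
u_1(B vs Q) = 3
u_1(C vs Q) = 0
u_1(D vs Q) = 0
max payoff 8 at {A}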